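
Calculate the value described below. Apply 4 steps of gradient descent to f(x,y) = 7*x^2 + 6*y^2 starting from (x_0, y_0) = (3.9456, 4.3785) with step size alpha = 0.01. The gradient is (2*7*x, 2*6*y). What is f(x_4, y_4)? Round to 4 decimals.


Gradient descent on f(x,y) = 7*x^2 + 6*y^2.
Starting point: (3.9456, 4.3785), alpha = 0.01
Step 1: grad_x = 2*7*3.9456 = 55.2384, grad_y = 2*6*4.3785 = 52.542
  x_1 = 3.9456 - 0.01*55.2384 = 3.3932
  y_1 = 4.3785 - 0.01*52.542 = 3.8531
Step 2: grad_x = 2*7*3.3932 = 47.505, grad_y = 2*6*3.8531 = 46.237
  x_2 = 3.3932 - 0.01*47.505 = 2.9182
  y_2 = 3.8531 - 0.01*46.237 = 3.3907
Step 3: grad_x = 2*7*2.9182 = 40.8543, grad_y = 2*6*3.3907 = 40.6885
  x_3 = 2.9182 - 0.01*40.8543 = 2.5096
  y_3 = 3.3907 - 0.01*40.6885 = 2.9838
Step 4: grad_x = 2*7*2.5096 = 35.1347, grad_y = 2*6*2.9838 = 35.8059
  x_4 = 2.5096 - 0.01*35.1347 = 2.1583
  y_4 = 2.9838 - 0.01*35.8059 = 2.6258
f(2.1583, 2.6258) = 7*2.1583^2 + 6*2.6258^2 = 73.975


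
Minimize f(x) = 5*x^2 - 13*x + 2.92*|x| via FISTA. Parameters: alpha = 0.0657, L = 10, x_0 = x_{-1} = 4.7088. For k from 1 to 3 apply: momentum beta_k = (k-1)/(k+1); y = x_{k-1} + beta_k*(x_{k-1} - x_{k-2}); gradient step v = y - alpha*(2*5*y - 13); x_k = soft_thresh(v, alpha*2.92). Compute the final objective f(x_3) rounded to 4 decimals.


FISTA on f(x) = 5*x^2 - 13*x + 2.92*|x|
L = 10, alpha = 0.0657
Iteration 1: beta = 0.0, y = 4.7088 + 0.0*(4.7088 - 4.7088) = 4.7088
  grad(y) = 34.088, v = y - alpha*grad = 2.4692
  prox(v) = soft_thresh(2.4692, 0.1918) = 2.2774
Iteration 2: beta = 0.3333, y = 2.2774 + 0.3333*(2.2774 - 4.7088) = 1.4669
  grad(y) = 1.669, v = y - alpha*grad = 1.3572
  prox(v) = soft_thresh(1.3572, 0.1918) = 1.1654
Iteration 3: beta = 0.5, y = 1.1654 + 0.5*(1.1654 - 2.2774) = 0.6094
  grad(y) = -6.9058, v = y - alpha*grad = 1.0631
  prox(v) = soft_thresh(1.0631, 0.1918) = 0.8713
f(x_3) = 5*0.8713^2 - 13*0.8713 + 2.92*|0.8713| = -4.9869


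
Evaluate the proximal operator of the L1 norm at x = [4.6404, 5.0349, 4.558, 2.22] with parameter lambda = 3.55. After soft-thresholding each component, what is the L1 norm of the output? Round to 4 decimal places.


Soft-thresholding with lambda = 3.55:
prox(4.6404) = sign(4.6404)*max(|4.6404| - 3.55, 0) = 1.0904
prox(5.0349) = sign(5.0349)*max(|5.0349| - 3.55, 0) = 1.4849
prox(4.558) = sign(4.558)*max(|4.558| - 3.55, 0) = 1.008
prox(2.22) = sign(2.22)*max(|2.22| - 3.55, 0) = 0.0
prox(x) = [1.0904, 1.4849, 1.008, 0.0]
||prox(x)||_1 = 1.0904 + 1.4849 + 1.008 + 0.0 = 3.5833


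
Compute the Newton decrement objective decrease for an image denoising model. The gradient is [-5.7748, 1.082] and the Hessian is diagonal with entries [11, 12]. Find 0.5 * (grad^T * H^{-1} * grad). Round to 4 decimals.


Step 1: H is diagonal, so H^(-1) * g = [-0.525, 0.0902].
Step 2: g^T H^(-1) g = sum_i g_i^2 / H_ii
  = (-5.7748)^2/11 + (1.082)^2/12
  = 3.0317 + 0.0976 = 3.1292
Step 3: Objective decrease = 0.5 * g^T H^(-1) g = 1.5646


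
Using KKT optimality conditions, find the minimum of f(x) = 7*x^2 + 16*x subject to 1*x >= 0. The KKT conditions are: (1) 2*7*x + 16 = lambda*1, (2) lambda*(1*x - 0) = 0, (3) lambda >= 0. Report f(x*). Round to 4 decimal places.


Step 1: Try lambda = 0 (constraint inactive).
x_unc = -16/(2*7) = -1.1429
Check: 1*-1.1429 = -1.1429 < 0 -- violated!
Step 2: Constraint must be active: 1*x = 0
x* = 0/1 = 0.0
lambda = (2*7*0.0 + 16)/1 = 16.0
Step 3: Compute optimal value.
f(x*) = 7*0.0^2 + 16*0.0 = 0.0


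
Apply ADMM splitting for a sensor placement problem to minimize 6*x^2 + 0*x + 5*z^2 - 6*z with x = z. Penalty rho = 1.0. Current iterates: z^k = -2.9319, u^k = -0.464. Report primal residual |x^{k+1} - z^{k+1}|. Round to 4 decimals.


ADMM iteration with rho = 1.0, z^k = -2.9319, u^k = -0.464
Step 1: x-update.
Minimize 6*x^2 + 0*x + (1.0/2)*(x + 2.9319 - 0.464)^2
FOC: (2*6 + 1.0)*x = 0 + 1.0*(-2.9319 + 0.464)
x^{k+1} = -0.1898
Step 2: z-update.
Minimize 5*z^2 - 6*z + (1.0/2)*(-0.1898 - z - 0.464)^2
FOC: (2*5 + 1.0)*z = 6 + 1.0*(-0.1898 - 0.464)
z^{k+1} = 0.486
Step 3: u-update.
u^{k+1} = -0.464 - 0.1898 - 0.486 = -1.1399
Step 4: Primal residual = |-0.1898 - 0.486| = 0.6759


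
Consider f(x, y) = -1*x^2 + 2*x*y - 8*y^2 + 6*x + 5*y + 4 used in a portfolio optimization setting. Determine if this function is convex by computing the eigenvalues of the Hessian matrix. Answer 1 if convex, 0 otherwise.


The Hessian of f(x,y) = -1*x^2 + 2*x*y - 8*y^2 + 6*x + 5*y + 4 is:
H = [[-2, 2], [2, -16]]
Trace = -2 - 16 = -18
Determinant = -2*-16 - (2)^2 = 28
Discriminant = (-18)^2 - 4*28 = 212.0
Eigenvalues: lambda_1 = -16.2801, lambda_2 = -1.7199
The function is not convex.

0


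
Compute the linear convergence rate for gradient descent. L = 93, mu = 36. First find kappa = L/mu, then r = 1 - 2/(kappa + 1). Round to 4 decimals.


Step 1: Compute the condition number.
kappa = L/mu = 93/36 = 2.5833
Step 2: Compute the convergence rate.
r = 1 - 2/(kappa + 1) = 1 - 2*mu/(L + mu) = (L - mu)/(L + mu) = 57/129 = 0.4419


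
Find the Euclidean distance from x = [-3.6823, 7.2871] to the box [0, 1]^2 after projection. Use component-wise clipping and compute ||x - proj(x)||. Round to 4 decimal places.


Project each component onto [0, 1].
clip(-3.6823) = 0.0, clip(7.2871) = 1.0
Projection = [0.0, 1.0]
Squared diffs: [13.5593, 39.5276]
Distance = sqrt(53.0869) = 7.2861


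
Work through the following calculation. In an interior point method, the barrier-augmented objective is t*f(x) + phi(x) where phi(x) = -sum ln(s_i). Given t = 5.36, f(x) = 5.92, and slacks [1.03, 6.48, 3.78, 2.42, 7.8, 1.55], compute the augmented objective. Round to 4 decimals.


Step 1: Compute log-barrier.
ln values: [0.0296, 1.8687, 1.3297, 0.8838, 2.0541, 0.4383]
phi = -(0.0296 + 1.8687 + 1.3297 + 0.8838 + 2.0541 + 0.4383) = -6.6041
Step 2: Compute augmented objective.
t*f(x) = 5.36*5.92 = 31.7312
Total = 31.7312 - 6.6041 = 25.1271


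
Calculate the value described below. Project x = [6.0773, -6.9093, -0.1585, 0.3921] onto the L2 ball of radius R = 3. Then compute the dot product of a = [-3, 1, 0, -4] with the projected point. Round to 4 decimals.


Step 1: Compute ||x|| (intermediates to 6 decimals).
||x|| = sqrt(6.0773^2 + (-6.9093)^2 + (-0.1585)^2 + 0.3921^2) = 9.211453
Step 2: Project.
Since ||x|| > R, scale = R/||x|| = 3/9.211453 = 0.325682, proj(x) = scale * x
proj(x) = [1.979267, -2.250235, -0.051621, 0.1277]
Step 3: Dot product.
a^T * proj(x) = -3*1.979267 + 1*(-2.250235) + 0*(-0.051621) - 4*0.1277 = -8.6988


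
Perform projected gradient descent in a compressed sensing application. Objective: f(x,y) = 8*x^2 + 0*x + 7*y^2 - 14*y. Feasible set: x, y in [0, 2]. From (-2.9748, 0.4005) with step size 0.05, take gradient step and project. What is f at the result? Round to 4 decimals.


Step 1: Compute gradient at (-2.9748, 0.4005).
grad_x = 2*8*-2.9748 + 0 = -47.5968
grad_y = 2*7*0.4005 - 14 = -8.393
Step 2: Gradient step.
x_raw = -2.9748 - 0.05*-47.5968 = -0.595
y_raw = 0.4005 - 0.05*-8.393 = 0.8202
Step 3: Project onto [0, 2].
x_proj = clip(-0.595) = 0.0
y_proj = clip(0.8202) = 0.8202
Step 4: Evaluate f.
f(0.0, 0.8202) = -6.7736


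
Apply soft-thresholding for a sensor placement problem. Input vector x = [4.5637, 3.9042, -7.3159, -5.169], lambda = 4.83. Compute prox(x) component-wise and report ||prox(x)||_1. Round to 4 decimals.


Soft-thresholding with lambda = 4.83:
prox(4.5637) = sign(4.5637)*max(|4.5637| - 4.83, 0) = 0.0
prox(3.9042) = sign(3.9042)*max(|3.9042| - 4.83, 0) = 0.0
prox(-7.3159) = sign(-7.3159)*max(|-7.3159| - 4.83, 0) = -2.4859
prox(-5.169) = sign(-5.169)*max(|-5.169| - 4.83, 0) = -0.339
prox(x) = [0.0, 0.0, -2.4859, -0.339]
||prox(x)||_1 = 0.0 + 0.0 + 2.4859 + 0.339 = 2.8249


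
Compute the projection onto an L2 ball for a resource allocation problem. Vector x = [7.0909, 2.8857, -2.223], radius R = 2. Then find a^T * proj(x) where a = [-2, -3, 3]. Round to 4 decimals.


Step 1: Compute ||x|| (intermediates to 6 decimals).
||x|| = sqrt(7.0909^2 + 2.8857^2 + (-2.223)^2) = 7.971816
Step 2: Project.
Since ||x|| > R, scale = R/||x|| = 2/7.971816 = 0.250884, proj(x) = scale * x
proj(x) = [1.778993, 0.723976, -0.557715]
Step 3: Dot product.
a^T * proj(x) = -2*1.778993 - 3*0.723976 + 3*(-0.557715) = -7.4031


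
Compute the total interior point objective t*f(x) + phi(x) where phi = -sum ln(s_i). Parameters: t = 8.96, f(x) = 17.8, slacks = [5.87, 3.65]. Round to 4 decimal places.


Step 1: Compute log-barrier.
ln values: [1.7699, 1.2947]
phi = -(1.7699 + 1.2947) = -3.0646
Step 2: Compute augmented objective.
t*f(x) = 8.96*17.8 = 159.488
Total = 159.488 - 3.0646 = 156.4234


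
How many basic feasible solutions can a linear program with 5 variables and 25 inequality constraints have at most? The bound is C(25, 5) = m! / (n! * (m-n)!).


Each vertex corresponds to some choice of n active constraints out of m, so the number of vertices is at most C(m, n) = m! / (n!(m-n)!).
m = 25, n = 5
Numerator: 25 * 24 * 23 * 22 * 21
Denominator: 5! = 120
C(25, 5) = 53130


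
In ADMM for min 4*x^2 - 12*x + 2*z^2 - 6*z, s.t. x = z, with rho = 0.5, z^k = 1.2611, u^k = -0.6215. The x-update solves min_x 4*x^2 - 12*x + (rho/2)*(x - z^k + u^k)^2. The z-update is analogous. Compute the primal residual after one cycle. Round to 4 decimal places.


ADMM iteration with rho = 0.5, z^k = 1.2611, u^k = -0.6215
Step 1: x-update.
Minimize 4*x^2 - 12*x + (0.5/2)*(x - 1.2611 - 0.6215)^2
FOC: (2*4 + 0.5)*x = 12 + 0.5*(1.2611 + 0.6215)
x^{k+1} = 1.5225
Step 2: z-update.
Minimize 2*z^2 - 6*z + (0.5/2)*(1.5225 - z - 0.6215)^2
FOC: (2*2 + 0.5)*z = 6 + 0.5*(1.5225 - 0.6215)
z^{k+1} = 1.4334
Step 3: u-update.
u^{k+1} = -0.6215 + 1.5225 - 1.4334 = -0.5324
Step 4: Primal residual = |1.5225 - 1.4334| = 0.0891


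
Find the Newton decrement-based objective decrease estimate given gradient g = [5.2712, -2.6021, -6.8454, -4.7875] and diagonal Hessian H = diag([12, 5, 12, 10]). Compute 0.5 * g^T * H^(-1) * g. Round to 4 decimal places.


Step 1: H is diagonal, so H^(-1) * g = [0.4393, -0.5204, -0.5705, -0.4788].
Step 2: g^T H^(-1) g = sum_i g_i^2 / H_ii
  = (5.2712)^2/12 + (-2.6021)^2/5 + (-6.8454)^2/12 + (-4.7875)^2/10
  = 2.3155 + 1.3542 + 3.905 + 2.292 = 9.8666
Step 3: Objective decrease = 0.5 * g^T H^(-1) g = 4.9333


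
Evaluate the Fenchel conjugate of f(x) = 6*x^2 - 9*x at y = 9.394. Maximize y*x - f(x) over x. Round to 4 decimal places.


f*(y) = sup_x {y*x - a*x^2 - b*x} = sup_x {(y-b)*x - a*x^2}
FOC: (y - b) - 2a*x = 0 => x* = (y - b)/(2a)
x* = (9.394 + 9)/(2*6) = 1.5328
f*(9.394) = (y-b)^2/(4a) = (9.394 + 9)^2/(4*6)
= 338.3392/24 = 14.0975


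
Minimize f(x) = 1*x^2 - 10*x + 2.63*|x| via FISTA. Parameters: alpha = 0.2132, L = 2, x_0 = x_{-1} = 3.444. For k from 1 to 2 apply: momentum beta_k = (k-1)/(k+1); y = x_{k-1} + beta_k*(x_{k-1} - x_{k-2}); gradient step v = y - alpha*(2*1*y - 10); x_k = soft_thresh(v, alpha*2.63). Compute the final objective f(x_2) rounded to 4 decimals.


FISTA on f(x) = 1*x^2 - 10*x + 2.63*|x|
L = 2, alpha = 0.2132
Iteration 1: beta = 0.0, y = 3.444 + 0.0*(3.444 - 3.444) = 3.444
  grad(y) = -3.112, v = y - alpha*grad = 4.1075
  prox(v) = soft_thresh(4.1075, 0.5607) = 3.5468
Iteration 2: beta = 0.3333, y = 3.5468 + 0.3333*(3.5468 - 3.444) = 3.581
  grad(y) = -2.838, v = y - alpha*grad = 4.1861
  prox(v) = soft_thresh(4.1861, 0.5607) = 3.6254
f(x_2) = 1*3.6254^2 - 10*3.6254 + 2.63*|3.6254| = -13.5757


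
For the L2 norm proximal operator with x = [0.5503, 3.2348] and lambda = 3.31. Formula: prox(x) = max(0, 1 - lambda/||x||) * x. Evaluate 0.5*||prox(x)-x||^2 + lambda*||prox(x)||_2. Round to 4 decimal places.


Step 1: Compute ||x||.
||x|| = 3.2813
Step 2: Compute scaling factor.
scale = max(0, 1 - 3.31/3.2813) = 0.0
Step 3: prox(x) = [0.0, 0.0]
||prox(x)|| = 0.0
Step 4: Proximal objective.
0.5*||prox-x||^2 = 5.3834
lambda*||prox|| = 0.0
Total = 5.3834


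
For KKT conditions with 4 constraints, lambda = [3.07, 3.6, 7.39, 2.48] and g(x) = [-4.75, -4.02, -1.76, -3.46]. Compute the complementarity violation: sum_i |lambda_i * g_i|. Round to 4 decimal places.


KKT complementary slackness check:
lambda_1 * g_1 = 3.07 * -4.75 = -14.5825
lambda_2 * g_2 = 3.6 * -4.02 = -14.472
lambda_3 * g_3 = 7.39 * -1.76 = -13.0064
lambda_4 * g_4 = 2.48 * -3.46 = -8.5808
Total violation = 14.5825 + 14.472 + 13.0064 + 8.5808 = 50.6417


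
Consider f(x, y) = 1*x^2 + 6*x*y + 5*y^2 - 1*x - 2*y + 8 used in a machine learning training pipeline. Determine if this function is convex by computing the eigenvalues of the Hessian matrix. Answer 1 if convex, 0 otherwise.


The Hessian of f(x,y) = 1*x^2 + 6*x*y + 5*y^2 - 1*x - 2*y + 8 is:
H = [[2, 6], [6, 10]]
Trace = 2 + 10 = 12
Determinant = 2*10 - (6)^2 = -16
Discriminant = (12)^2 - 4*-16 = 208.0
Eigenvalues: lambda_1 = -1.2111, lambda_2 = 13.2111
The function is not convex.

0


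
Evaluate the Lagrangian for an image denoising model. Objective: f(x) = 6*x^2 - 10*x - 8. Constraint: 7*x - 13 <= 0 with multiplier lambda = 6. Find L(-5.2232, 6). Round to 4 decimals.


Step 1: Evaluate f(x).
f(-5.2232) = 6*(-5.2232)^2 - 10*(-5.2232) - 8 = 207.9229
Step 2: Evaluate g(x).
g(-5.2232) = 7*-5.2232 - 13 = -49.5624
Step 3: Compute Lagrangian.
L = 207.9229 + 6*-49.5624 = -89.4515


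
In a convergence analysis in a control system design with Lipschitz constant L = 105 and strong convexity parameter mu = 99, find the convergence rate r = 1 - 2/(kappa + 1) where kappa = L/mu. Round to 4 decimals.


Step 1: Compute the condition number.
kappa = L/mu = 105/99 = 1.0606
Step 2: Compute the convergence rate.
r = 1 - 2/(kappa + 1) = 1 - 2*mu/(L + mu) = (L - mu)/(L + mu) = 6/204 = 0.0294


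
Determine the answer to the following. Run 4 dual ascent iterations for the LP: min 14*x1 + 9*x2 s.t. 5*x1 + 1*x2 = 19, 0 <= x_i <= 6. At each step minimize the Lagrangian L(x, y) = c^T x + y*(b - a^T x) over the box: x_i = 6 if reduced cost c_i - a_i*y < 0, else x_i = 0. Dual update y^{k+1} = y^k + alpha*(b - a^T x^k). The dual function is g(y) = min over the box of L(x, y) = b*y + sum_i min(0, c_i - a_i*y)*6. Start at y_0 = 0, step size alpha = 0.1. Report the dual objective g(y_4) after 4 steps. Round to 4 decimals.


Dual ascent for LP: min 14*x1 + 9*x2, 5*x1 + 1*x2 = 19, 0 <= x_i <= 6
Step 1: y^k = 0.0, reduced costs: (14.0, 9.0)
  x^k = (0.0, 0.0), subgradient = b - a^T x = 19.0
  y^{k+1} = 0.0 + 0.1*19.0 = 1.9
Step 2: y^k = 1.9, reduced costs: (4.5, 7.1)
  x^k = (0.0, 0.0), subgradient = b - a^T x = 19.0
  y^{k+1} = 1.9 + 0.1*19.0 = 3.8
Step 3: y^k = 3.8, reduced costs: (-5.0, 5.2)
  x^k = (6.0, 0.0), subgradient = b - a^T x = -11.0
  y^{k+1} = 3.8 + 0.1*-11.0 = 2.7
Step 4: y^k = 2.7, reduced costs: (0.5, 6.3)
  x^k = (0.0, 0.0), subgradient = b - a^T x = 19.0
  y^{k+1} = 2.7 + 0.1*19.0 = 4.6
Dual objective at y_4 = 4.6: reduced costs (-9.0, 4.4), box minimizer x = (6.0, 0.0)
g(y_4) = b*y + (c1 - a1*y)*x1 + (c2 - a2*y)*x2 = 19*4.6 + (-9.0)*6.0 + 4.4*0.0 = 87.4 - 54.0 + 0.0 = 33.4


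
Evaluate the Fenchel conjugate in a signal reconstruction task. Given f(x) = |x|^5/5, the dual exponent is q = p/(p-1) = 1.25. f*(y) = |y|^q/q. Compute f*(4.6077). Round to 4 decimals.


The conjugate exponent q satisfies 1/p + 1/q = 1.
p = 5, so q = 5/(5 - 1) = 1.25
|y|^q = 4.6077^1.25 = 6.7508
f*(4.6077) = 6.7508 / 1.25 = 5.4006


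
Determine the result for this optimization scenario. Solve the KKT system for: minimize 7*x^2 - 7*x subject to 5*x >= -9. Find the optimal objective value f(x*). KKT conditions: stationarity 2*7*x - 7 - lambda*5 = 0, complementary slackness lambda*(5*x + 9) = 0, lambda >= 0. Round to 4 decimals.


Step 1: Try lambda = 0 (constraint inactive).
Stationarity: 2*7*x - 7 = 0
x* = 7/(2*7) = 0.5
Check constraint: 5*0.5 = 2.5 >= -9 -- satisfied.
Step 2: Compute optimal value.
f(x*) = 7*0.5^2 - 7*0.5 = -1.75


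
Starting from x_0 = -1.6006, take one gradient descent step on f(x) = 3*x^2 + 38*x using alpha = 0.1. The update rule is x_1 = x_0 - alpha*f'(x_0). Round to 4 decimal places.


We compute the gradient at x_0 and apply the update.
f'(x) = 6*x + 38
f'(-1.6006) = 6*-1.6006 + 38 = 28.3964
x_1 = -1.6006 - 0.1*28.3964 = -4.4402


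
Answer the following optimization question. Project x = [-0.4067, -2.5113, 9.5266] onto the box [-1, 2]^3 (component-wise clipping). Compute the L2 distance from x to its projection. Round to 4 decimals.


Project each component onto [-1, 2].
clip(-0.4067) = -0.4067, clip(-2.5113) = -1.0, clip(9.5266) = 2.0
Projection = [-0.4067, -1.0, 2.0]
Squared diffs: [0.0, 2.284, 56.6497]
Distance = sqrt(58.9337) = 7.6768


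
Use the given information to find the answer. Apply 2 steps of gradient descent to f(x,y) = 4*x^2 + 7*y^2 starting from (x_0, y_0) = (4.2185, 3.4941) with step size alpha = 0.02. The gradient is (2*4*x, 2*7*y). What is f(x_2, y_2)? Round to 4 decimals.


Gradient descent on f(x,y) = 4*x^2 + 7*y^2.
Starting point: (4.2185, 3.4941), alpha = 0.02
Step 1: grad_x = 2*4*4.2185 = 33.748, grad_y = 2*7*3.4941 = 48.9174
  x_1 = 4.2185 - 0.02*33.748 = 3.5435
  y_1 = 3.4941 - 0.02*48.9174 = 2.5158
Step 2: grad_x = 2*4*3.5435 = 28.3483, grad_y = 2*7*2.5158 = 35.2205
  x_2 = 3.5435 - 0.02*28.3483 = 2.9766
  y_2 = 2.5158 - 0.02*35.2205 = 1.8113
f(2.9766, 1.8113) = 4*2.9766^2 + 7*1.8113^2 = 58.4067


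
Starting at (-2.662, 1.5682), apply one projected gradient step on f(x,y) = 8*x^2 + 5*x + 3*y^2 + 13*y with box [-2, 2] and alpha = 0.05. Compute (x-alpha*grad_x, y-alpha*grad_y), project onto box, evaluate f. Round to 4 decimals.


Step 1: Compute gradient at (-2.662, 1.5682).
grad_x = 2*8*-2.662 + 5 = -37.592
grad_y = 2*3*1.5682 + 13 = 22.4092
Step 2: Gradient step.
x_raw = -2.662 - 0.05*-37.592 = -0.7824
y_raw = 1.5682 - 0.05*22.4092 = 0.4477
Step 3: Project onto [-2, 2].
x_proj = clip(-0.7824) = -0.7824
y_proj = clip(0.4477) = 0.4477
Step 4: Evaluate f.
f(-0.7824, 0.4477) = 7.4072


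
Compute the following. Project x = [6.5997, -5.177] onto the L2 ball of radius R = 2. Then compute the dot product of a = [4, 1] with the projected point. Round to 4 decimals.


Step 1: Compute ||x|| (intermediates to 6 decimals).
||x|| = sqrt(6.5997^2 + (-5.177)^2) = 8.38793
Step 2: Project.
Since ||x|| > R, scale = R/||x|| = 2/8.38793 = 0.238438, proj(x) = scale * x
proj(x) = [1.573619, -1.234394]
Step 3: Dot product.
a^T * proj(x) = 4*1.573619 + 1*(-1.234394) = 5.0601


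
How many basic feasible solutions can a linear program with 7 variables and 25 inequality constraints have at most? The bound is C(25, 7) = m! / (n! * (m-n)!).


Each vertex corresponds to some choice of n active constraints out of m, so the number of vertices is at most C(m, n) = m! / (n!(m-n)!).
m = 25, n = 7
Numerator: 25 * 24 * 23 * 22 * 21 * 20 * 19
Denominator: 7! = 5040
C(25, 7) = 480700


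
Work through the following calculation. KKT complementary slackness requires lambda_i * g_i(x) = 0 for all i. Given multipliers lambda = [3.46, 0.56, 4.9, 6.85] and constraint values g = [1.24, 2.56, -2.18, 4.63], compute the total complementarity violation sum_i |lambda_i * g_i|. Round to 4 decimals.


KKT complementary slackness check:
lambda_1 * g_1 = 3.46 * 1.24 = 4.2904
lambda_2 * g_2 = 0.56 * 2.56 = 1.4336
lambda_3 * g_3 = 4.9 * -2.18 = -10.682
lambda_4 * g_4 = 6.85 * 4.63 = 31.7155
Total violation = 4.2904 + 1.4336 + 10.682 + 31.7155 = 48.1215


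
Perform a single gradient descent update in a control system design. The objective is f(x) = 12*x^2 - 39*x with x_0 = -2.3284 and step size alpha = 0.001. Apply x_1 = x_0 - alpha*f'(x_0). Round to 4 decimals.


We compute the gradient at x_0 and apply the update.
f'(x) = 24*x - 39
f'(-2.3284) = 24*-2.3284 - 39 = -94.8816
x_1 = -2.3284 - 0.001*-94.8816 = -2.2335


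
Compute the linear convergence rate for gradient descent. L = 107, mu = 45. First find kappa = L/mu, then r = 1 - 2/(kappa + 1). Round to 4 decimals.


Step 1: Compute the condition number.
kappa = L/mu = 107/45 = 2.3778
Step 2: Compute the convergence rate.
r = 1 - 2/(kappa + 1) = 1 - 2*mu/(L + mu) = (L - mu)/(L + mu) = 62/152 = 0.4079


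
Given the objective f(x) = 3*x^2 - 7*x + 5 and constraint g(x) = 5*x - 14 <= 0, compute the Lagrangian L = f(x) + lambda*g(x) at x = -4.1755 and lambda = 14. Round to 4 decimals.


Step 1: Evaluate f(x).
f(-4.1755) = 3*(-4.1755)^2 - 7*(-4.1755) + 5 = 86.5329
Step 2: Evaluate g(x).
g(-4.1755) = 5*-4.1755 - 14 = -34.8775
Step 3: Compute Lagrangian.
L = 86.5329 + 14*-34.8775 = -401.7521


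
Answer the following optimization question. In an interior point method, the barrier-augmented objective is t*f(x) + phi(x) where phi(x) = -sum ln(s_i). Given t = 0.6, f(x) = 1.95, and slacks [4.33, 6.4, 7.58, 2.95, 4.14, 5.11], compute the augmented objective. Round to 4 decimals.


Step 1: Compute log-barrier.
ln values: [1.4656, 1.8563, 2.0255, 1.0818, 1.4207, 1.6312]
phi = -(1.4656 + 1.8563 + 2.0255 + 1.0818 + 1.4207 + 1.6312) = -9.4811
Step 2: Compute augmented objective.
t*f(x) = 0.6*1.95 = 1.17
Total = 1.17 - 9.4811 = -8.3111


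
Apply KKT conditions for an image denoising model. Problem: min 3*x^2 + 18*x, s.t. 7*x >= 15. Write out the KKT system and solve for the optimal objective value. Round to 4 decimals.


Step 1: Try lambda = 0 (constraint inactive).
x_unc = -18/(2*3) = -3.0
Check: 7*-3.0 = -21.0 < 15 -- violated!
Step 2: Constraint must be active: 7*x = 15
x* = 15/7 = 2.1429 (rounded; the exact value 15/7 is used below)
lambda = (2*3*(15/7) + 18)/7 = 4.4082
Step 3: Compute optimal value.
f(x*) = 3*(15/7)^2 + 18*(15/7) = 52.3469


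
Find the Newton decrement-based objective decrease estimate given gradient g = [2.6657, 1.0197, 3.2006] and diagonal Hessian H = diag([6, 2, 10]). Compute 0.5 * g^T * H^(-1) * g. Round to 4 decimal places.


Step 1: H is diagonal, so H^(-1) * g = [0.4443, 0.5099, 0.3201].
Step 2: g^T H^(-1) g = sum_i g_i^2 / H_ii
  = (2.6657)^2/6 + (1.0197)^2/2 + (3.2006)^2/10
  = 1.1843 + 0.5199 + 1.0244 = 2.7286
Step 3: Objective decrease = 0.5 * g^T H^(-1) g = 1.3643


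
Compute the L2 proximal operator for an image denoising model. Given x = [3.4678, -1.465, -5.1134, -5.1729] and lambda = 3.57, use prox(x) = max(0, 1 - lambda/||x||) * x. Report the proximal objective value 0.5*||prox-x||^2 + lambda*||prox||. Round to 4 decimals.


Step 1: Compute ||x||.
||x|| = 8.1901
Step 2: Compute scaling factor.
scale = max(0, 1 - 3.57/8.1901) = 0.5641
Step 3: prox(x) = [1.9562, -0.8264, -2.8845, -2.9181]
||prox(x)|| = 4.6201
Step 4: Proximal objective.
0.5*||prox-x||^2 = 6.3725
lambda*||prox|| = 16.4938
Total = 22.8662


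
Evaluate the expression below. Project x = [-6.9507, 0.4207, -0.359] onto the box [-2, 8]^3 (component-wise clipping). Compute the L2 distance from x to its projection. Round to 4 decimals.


Project each component onto [-2, 8].
clip(-6.9507) = -2.0, clip(0.4207) = 0.4207, clip(-0.359) = -0.359
Projection = [-2.0, 0.4207, -0.359]
Squared diffs: [24.5094, 0.0, 0.0]
Distance = sqrt(24.5094) = 4.9507


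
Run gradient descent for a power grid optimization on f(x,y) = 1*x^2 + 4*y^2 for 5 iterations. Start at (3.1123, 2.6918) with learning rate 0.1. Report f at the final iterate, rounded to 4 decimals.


Gradient descent on f(x,y) = 1*x^2 + 4*y^2.
Starting point: (3.1123, 2.6918), alpha = 0.1
Step 1: grad_x = 2*1*3.1123 = 6.2246, grad_y = 2*4*2.6918 = 21.5344
  x_1 = 3.1123 - 0.1*6.2246 = 2.4898
  y_1 = 2.6918 - 0.1*21.5344 = 0.5384
Step 2: grad_x = 2*1*2.4898 = 4.9797, grad_y = 2*4*0.5384 = 4.3069
  x_2 = 2.4898 - 0.1*4.9797 = 1.9919
  y_2 = 0.5384 - 0.1*4.3069 = 0.1077
Step 3: grad_x = 2*1*1.9919 = 3.9837, grad_y = 2*4*0.1077 = 0.8614
  x_3 = 1.9919 - 0.1*3.9837 = 1.5935
  y_3 = 0.1077 - 0.1*0.8614 = 0.0215
Step 4: grad_x = 2*1*1.5935 = 3.187, grad_y = 2*4*0.0215 = 0.1723
  x_4 = 1.5935 - 0.1*3.187 = 1.2748
  y_4 = 0.0215 - 0.1*0.1723 = 0.0043
Step 5: grad_x = 2*1*1.2748 = 2.5496, grad_y = 2*4*0.0043 = 0.0345
  x_5 = 1.2748 - 0.1*2.5496 = 1.0198
  y_5 = 0.0043 - 0.1*0.0345 = 0.0009
f(1.0198, 0.0009) = 1*1.0198^2 + 4*0.0009^2 = 1.0401


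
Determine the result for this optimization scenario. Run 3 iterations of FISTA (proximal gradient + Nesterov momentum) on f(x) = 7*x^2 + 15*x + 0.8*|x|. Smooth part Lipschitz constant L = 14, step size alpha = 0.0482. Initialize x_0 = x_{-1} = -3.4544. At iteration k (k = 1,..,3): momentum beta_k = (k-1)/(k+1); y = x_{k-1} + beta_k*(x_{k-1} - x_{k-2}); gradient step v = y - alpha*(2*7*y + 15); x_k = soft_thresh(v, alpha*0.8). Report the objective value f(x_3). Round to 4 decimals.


FISTA on f(x) = 7*x^2 + 15*x + 0.8*|x|
L = 14, alpha = 0.0482
Iteration 1: beta = 0.0, y = -3.4544 + 0.0*(-3.4544 + 3.4544) = -3.4544
  grad(y) = -33.3616, v = y - alpha*grad = -1.8464
  prox(v) = soft_thresh(-1.8464, 0.0386) = -1.8078
Iteration 2: beta = 0.3333, y = -1.8078 + 0.3333*(-1.8078 + 3.4544) = -1.2589
  grad(y) = -2.6253, v = y - alpha*grad = -1.1324
  prox(v) = soft_thresh(-1.1324, 0.0386) = -1.0938
Iteration 3: beta = 0.5, y = -1.0938 + 0.5*(-1.0938 + 1.8078) = -0.7369
  grad(y) = 4.6838, v = y - alpha*grad = -0.9626
  prox(v) = soft_thresh(-0.9626, 0.0386) = -0.9241
f(x_3) = 7*(-0.9241)^2 + 15*(-0.9241) + 0.8*|-0.9241| = -7.1445


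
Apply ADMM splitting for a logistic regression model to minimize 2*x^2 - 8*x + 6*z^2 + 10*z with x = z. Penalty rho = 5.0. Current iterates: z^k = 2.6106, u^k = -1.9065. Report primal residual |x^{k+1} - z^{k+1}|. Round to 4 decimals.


ADMM iteration with rho = 5.0, z^k = 2.6106, u^k = -1.9065
Step 1: x-update.
Minimize 2*x^2 - 8*x + (5.0/2)*(x - 2.6106 - 1.9065)^2
FOC: (2*2 + 5.0)*x = 8 + 5.0*(2.6106 + 1.9065)
x^{k+1} = 3.3984
Step 2: z-update.
Minimize 6*z^2 + 10*z + (5.0/2)*(3.3984 - z - 1.9065)^2
FOC: (2*6 + 5.0)*z = -10 + 5.0*(3.3984 - 1.9065)
z^{k+1} = -0.1494
Step 3: u-update.
u^{k+1} = -1.9065 + 3.3984 + 0.1494 = 1.6413
Step 4: Primal residual = |3.3984 + 0.1494| = 3.5478


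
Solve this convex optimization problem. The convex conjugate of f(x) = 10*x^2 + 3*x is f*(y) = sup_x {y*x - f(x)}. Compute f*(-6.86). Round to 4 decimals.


f*(y) = sup_x {y*x - a*x^2 - b*x} = sup_x {(y-b)*x - a*x^2}
FOC: (y - b) - 2a*x = 0 => x* = (y - b)/(2a)
x* = (-6.86 - 3)/(2*10) = -0.493
f*(-6.86) = (y-b)^2/(4a) = (-6.86 - 3)^2/(4*10)
= 97.2196/40 = 2.4305


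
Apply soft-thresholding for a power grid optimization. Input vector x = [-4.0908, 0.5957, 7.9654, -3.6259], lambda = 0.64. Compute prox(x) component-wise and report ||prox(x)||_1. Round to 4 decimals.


Soft-thresholding with lambda = 0.64:
prox(-4.0908) = sign(-4.0908)*max(|-4.0908| - 0.64, 0) = -3.4508
prox(0.5957) = sign(0.5957)*max(|0.5957| - 0.64, 0) = 0.0
prox(7.9654) = sign(7.9654)*max(|7.9654| - 0.64, 0) = 7.3254
prox(-3.6259) = sign(-3.6259)*max(|-3.6259| - 0.64, 0) = -2.9859
prox(x) = [-3.4508, 0.0, 7.3254, -2.9859]
||prox(x)||_1 = 3.4508 + 0.0 + 7.3254 + 2.9859 = 13.7621


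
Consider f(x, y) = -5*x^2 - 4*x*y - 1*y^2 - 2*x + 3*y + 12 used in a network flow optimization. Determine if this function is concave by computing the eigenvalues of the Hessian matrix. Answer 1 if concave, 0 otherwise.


The Hessian of f(x,y) = -5*x^2 - 4*x*y - 1*y^2 - 2*x + 3*y + 12 is:
H = [[-10, -4], [-4, -2]]
Trace = -10 - 2 = -12
Determinant = -10*-2 - (-4)^2 = 4
Discriminant = (-12)^2 - 4*4 = 128.0
Eigenvalues: lambda_1 = -11.6569, lambda_2 = -0.3431
The function is concave.

1


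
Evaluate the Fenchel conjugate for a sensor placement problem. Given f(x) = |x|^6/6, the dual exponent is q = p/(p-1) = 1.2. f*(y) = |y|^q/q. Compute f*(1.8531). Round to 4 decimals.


The conjugate exponent q satisfies 1/p + 1/q = 1.
p = 6, so q = 6/(6 - 1) = 1.2
|y|^q = 1.8531^1.2 = 2.0964
f*(1.8531) = 2.0964 / 1.2 = 1.747


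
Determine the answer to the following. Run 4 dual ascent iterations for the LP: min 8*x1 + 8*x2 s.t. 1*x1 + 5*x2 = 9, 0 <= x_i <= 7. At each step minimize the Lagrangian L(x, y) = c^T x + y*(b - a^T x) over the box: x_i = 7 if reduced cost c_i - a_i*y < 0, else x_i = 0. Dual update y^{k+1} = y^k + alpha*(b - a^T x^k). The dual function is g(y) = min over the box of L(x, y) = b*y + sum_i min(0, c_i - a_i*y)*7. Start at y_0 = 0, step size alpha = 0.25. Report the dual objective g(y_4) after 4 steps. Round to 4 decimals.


Dual ascent for LP: min 8*x1 + 8*x2, 1*x1 + 5*x2 = 9, 0 <= x_i <= 7
Step 1: y^k = 0.0, reduced costs: (8.0, 8.0)
  x^k = (0.0, 0.0), subgradient = b - a^T x = 9.0
  y^{k+1} = 0.0 + 0.25*9.0 = 2.25
Step 2: y^k = 2.25, reduced costs: (5.75, -3.25)
  x^k = (0.0, 7.0), subgradient = b - a^T x = -26.0
  y^{k+1} = 2.25 + 0.25*-26.0 = -4.25
Step 3: y^k = -4.25, reduced costs: (12.25, 29.25)
  x^k = (0.0, 0.0), subgradient = b - a^T x = 9.0
  y^{k+1} = -4.25 + 0.25*9.0 = -2.0
Step 4: y^k = -2.0, reduced costs: (10.0, 18.0)
  x^k = (0.0, 0.0), subgradient = b - a^T x = 9.0
  y^{k+1} = -2.0 + 0.25*9.0 = 0.25
Dual objective at y_4 = 0.25: reduced costs (7.75, 6.75), box minimizer x = (0.0, 0.0)
g(y_4) = b*y + (c1 - a1*y)*x1 + (c2 - a2*y)*x2 = 9*0.25 + 7.75*0.0 + 6.75*0.0 = 2.25 + 0.0 + 0.0 = 2.25


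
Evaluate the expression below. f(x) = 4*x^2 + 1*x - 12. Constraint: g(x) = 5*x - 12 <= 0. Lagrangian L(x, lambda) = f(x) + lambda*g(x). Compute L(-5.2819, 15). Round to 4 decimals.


Step 1: Evaluate f(x).
f(-5.2819) = 4*(-5.2819)^2 + 1*(-5.2819) - 12 = 94.312
Step 2: Evaluate g(x).
g(-5.2819) = 5*-5.2819 - 12 = -38.4095
Step 3: Compute Lagrangian.
L = 94.312 + 15*-38.4095 = -481.8305


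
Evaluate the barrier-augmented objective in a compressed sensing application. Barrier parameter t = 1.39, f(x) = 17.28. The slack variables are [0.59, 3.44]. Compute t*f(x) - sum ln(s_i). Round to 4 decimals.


Step 1: Compute log-barrier.
ln values: [-0.5276, 1.2355]
phi = -(-0.5276 + 1.2355) = -0.7078
Step 2: Compute augmented objective.
t*f(x) = 1.39*17.28 = 24.0192
Total = 24.0192 - 0.7078 = 23.3114


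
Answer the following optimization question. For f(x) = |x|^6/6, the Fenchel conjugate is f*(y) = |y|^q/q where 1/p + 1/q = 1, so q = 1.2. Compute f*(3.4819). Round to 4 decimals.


The conjugate exponent q satisfies 1/p + 1/q = 1.
p = 6, so q = 6/(6 - 1) = 1.2
|y|^q = 3.4819^1.2 = 4.4687
f*(3.4819) = 4.4687 / 1.2 = 3.7239


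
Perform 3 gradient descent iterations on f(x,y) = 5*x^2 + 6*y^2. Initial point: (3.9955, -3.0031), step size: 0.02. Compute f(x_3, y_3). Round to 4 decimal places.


Gradient descent on f(x,y) = 5*x^2 + 6*y^2.
Starting point: (3.9955, -3.0031), alpha = 0.02
Step 1: grad_x = 2*5*3.9955 = 39.955, grad_y = 2*6*-3.0031 = -36.0372
  x_1 = 3.9955 - 0.02*39.955 = 3.1964
  y_1 = -3.0031 - 0.02*-36.0372 = -2.2824
Step 2: grad_x = 2*5*3.1964 = 31.964, grad_y = 2*6*-2.2824 = -27.3883
  x_2 = 3.1964 - 0.02*31.964 = 2.5571
  y_2 = -2.2824 - 0.02*-27.3883 = -1.7346
Step 3: grad_x = 2*5*2.5571 = 25.5712, grad_y = 2*6*-1.7346 = -20.8151
  x_3 = 2.5571 - 0.02*25.5712 = 2.0457
  y_3 = -1.7346 - 0.02*-20.8151 = -1.3183
f(2.0457, -1.3183) = 5*2.0457^2 + 6*(-1.3183)^2 = 31.3517


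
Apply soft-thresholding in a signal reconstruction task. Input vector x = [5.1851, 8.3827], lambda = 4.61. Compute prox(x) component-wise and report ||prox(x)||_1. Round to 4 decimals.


Soft-thresholding with lambda = 4.61:
prox(5.1851) = sign(5.1851)*max(|5.1851| - 4.61, 0) = 0.5751
prox(8.3827) = sign(8.3827)*max(|8.3827| - 4.61, 0) = 3.7727
prox(x) = [0.5751, 3.7727]
||prox(x)||_1 = 0.5751 + 3.7727 = 4.3478


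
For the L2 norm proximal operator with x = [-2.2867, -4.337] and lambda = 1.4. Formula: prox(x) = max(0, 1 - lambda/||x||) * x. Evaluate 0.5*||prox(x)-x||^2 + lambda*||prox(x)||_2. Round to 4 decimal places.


Step 1: Compute ||x||.
||x|| = 4.9029
Step 2: Compute scaling factor.
scale = max(0, 1 - 1.4/4.9029) = 0.7145
Step 3: prox(x) = [-1.6337, -3.0986]
||prox(x)|| = 3.5029
Step 4: Proximal objective.
0.5*||prox-x||^2 = 0.98
lambda*||prox|| = 4.9041
Total = 5.8841


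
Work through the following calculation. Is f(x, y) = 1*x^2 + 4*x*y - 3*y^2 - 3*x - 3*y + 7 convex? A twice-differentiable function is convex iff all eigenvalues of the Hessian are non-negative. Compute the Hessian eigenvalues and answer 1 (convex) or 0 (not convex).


The Hessian of f(x,y) = 1*x^2 + 4*x*y - 3*y^2 - 3*x - 3*y + 7 is:
H = [[2, 4], [4, -6]]
Trace = 2 - 6 = -4
Determinant = 2*-6 - (4)^2 = -28
Discriminant = (-4)^2 - 4*-28 = 128.0
Eigenvalues: lambda_1 = -7.6569, lambda_2 = 3.6569
The function is not convex.

0


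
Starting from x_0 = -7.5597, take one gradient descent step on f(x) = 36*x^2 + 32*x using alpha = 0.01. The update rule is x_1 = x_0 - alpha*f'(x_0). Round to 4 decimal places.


We compute the gradient at x_0 and apply the update.
f'(x) = 72*x + 32
f'(-7.5597) = 72*-7.5597 + 32 = -512.2984
x_1 = -7.5597 - 0.01*-512.2984 = -2.4367


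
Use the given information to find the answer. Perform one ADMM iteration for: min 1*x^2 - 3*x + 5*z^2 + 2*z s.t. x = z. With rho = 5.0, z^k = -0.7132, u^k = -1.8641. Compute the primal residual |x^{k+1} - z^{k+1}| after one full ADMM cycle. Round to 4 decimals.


ADMM iteration with rho = 5.0, z^k = -0.7132, u^k = -1.8641
Step 1: x-update.
Minimize 1*x^2 - 3*x + (5.0/2)*(x + 0.7132 - 1.8641)^2
FOC: (2*1 + 5.0)*x = 3 + 5.0*(-0.7132 + 1.8641)
x^{k+1} = 1.2506
Step 2: z-update.
Minimize 5*z^2 + 2*z + (5.0/2)*(1.2506 - z - 1.8641)^2
FOC: (2*5 + 5.0)*z = -2 + 5.0*(1.2506 - 1.8641)
z^{k+1} = -0.3378
Step 3: u-update.
u^{k+1} = -1.8641 + 1.2506 + 0.3378 = -0.2756
Step 4: Primal residual = |1.2506 + 0.3378| = 1.5885


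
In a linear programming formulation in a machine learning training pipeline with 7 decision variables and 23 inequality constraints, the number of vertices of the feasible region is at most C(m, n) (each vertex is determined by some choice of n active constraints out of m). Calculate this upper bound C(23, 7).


Each vertex corresponds to some choice of n active constraints out of m, so the number of vertices is at most C(m, n) = m! / (n!(m-n)!).
m = 23, n = 7
Numerator: 23 * 22 * 21 * 20 * 19 * 18 * 17
Denominator: 7! = 5040
C(23, 7) = 245157


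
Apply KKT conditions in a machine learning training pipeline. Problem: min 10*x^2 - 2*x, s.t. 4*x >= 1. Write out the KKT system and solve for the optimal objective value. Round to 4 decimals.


Step 1: Try lambda = 0 (constraint inactive).
x_unc = 2/(2*10) = 0.1
Check: 4*0.1 = 0.4 < 1 -- violated!
Step 2: Constraint must be active: 4*x = 1
x* = 1/4 = 0.25
lambda = (2*10*0.25 - 2)/4 = 0.75
Step 3: Compute optimal value.
f(x*) = 10*0.25^2 - 2*0.25 = 0.125


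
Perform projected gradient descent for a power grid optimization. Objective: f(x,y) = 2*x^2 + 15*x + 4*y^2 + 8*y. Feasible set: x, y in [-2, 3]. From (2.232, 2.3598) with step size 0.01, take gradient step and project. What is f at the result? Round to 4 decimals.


Step 1: Compute gradient at (2.232, 2.3598).
grad_x = 2*2*2.232 + 15 = 23.928
grad_y = 2*4*2.3598 + 8 = 26.8784
Step 2: Gradient step.
x_raw = 2.232 - 0.01*23.928 = 1.9927
y_raw = 2.3598 - 0.01*26.8784 = 2.091
Step 3: Project onto [-2, 3].
x_proj = clip(1.9927) = 1.9927
y_proj = clip(2.091) = 2.091
Step 4: Evaluate f.
f(1.9927, 2.091) = 72.0502


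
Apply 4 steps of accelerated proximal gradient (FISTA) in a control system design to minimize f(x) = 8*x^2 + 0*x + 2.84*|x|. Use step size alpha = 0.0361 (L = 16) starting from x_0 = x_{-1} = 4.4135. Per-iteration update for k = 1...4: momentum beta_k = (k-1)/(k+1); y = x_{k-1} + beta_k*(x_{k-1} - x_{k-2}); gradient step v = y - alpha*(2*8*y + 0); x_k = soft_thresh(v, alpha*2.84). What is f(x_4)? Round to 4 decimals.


FISTA on f(x) = 8*x^2 + 0*x + 2.84*|x|
L = 16, alpha = 0.0361
Iteration 1: beta = 0.0, y = 4.4135 + 0.0*(4.4135 - 4.4135) = 4.4135
  grad(y) = 70.616, v = y - alpha*grad = 1.8643
  prox(v) = soft_thresh(1.8643, 0.1025) = 1.7617
Iteration 2: beta = 0.3333, y = 1.7617 + 0.3333*(1.7617 - 4.4135) = 0.8778
  grad(y) = 14.0451, v = y - alpha*grad = 0.3708
  prox(v) = soft_thresh(0.3708, 0.1025) = 0.2683
Iteration 3: beta = 0.5, y = 0.2683 + 0.5*(0.2683 - 1.7617) = -0.4785
  grad(y) = -7.6555, v = y - alpha*grad = -0.2021
  prox(v) = soft_thresh(-0.2021, 0.1025) = -0.0996
Iteration 4: beta = 0.6, y = -0.0996 + 0.6*(-0.0996 - 0.2683) = -0.3203
  grad(y) = -5.1246, v = y - alpha*grad = -0.1353
  prox(v) = soft_thresh(-0.1353, 0.1025) = -0.0328
f(x_4) = 8*(-0.0328)^2 + 0*(-0.0328) + 2.84*|-0.0328| = 0.1016


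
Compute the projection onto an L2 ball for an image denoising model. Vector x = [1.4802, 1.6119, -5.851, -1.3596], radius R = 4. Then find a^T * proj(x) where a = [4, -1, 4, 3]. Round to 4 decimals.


Step 1: Compute ||x|| (intermediates to 6 decimals).
||x|| = sqrt(1.4802^2 + 1.6119^2 + (-5.851)^2 + (-1.3596)^2) = 6.393116
Step 2: Project.
Since ||x|| > R, scale = R/||x|| = 4/6.393116 = 0.625673, proj(x) = scale * x
proj(x) = [0.926121, 1.008522, -3.660813, -0.850665]
Step 3: Dot product.
a^T * proj(x) = 4*0.926121 - 1*1.008522 + 4*(-3.660813) + 3*(-0.850665) = -14.4993


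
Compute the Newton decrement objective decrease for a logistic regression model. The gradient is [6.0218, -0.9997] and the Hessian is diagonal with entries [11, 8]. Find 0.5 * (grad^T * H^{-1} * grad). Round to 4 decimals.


Step 1: H is diagonal, so H^(-1) * g = [0.5474, -0.125].
Step 2: g^T H^(-1) g = sum_i g_i^2 / H_ii
  = (6.0218)^2/11 + (-0.9997)^2/8
  = 3.2966 + 0.1249 = 3.4215
Step 3: Objective decrease = 0.5 * g^T H^(-1) g = 1.7107


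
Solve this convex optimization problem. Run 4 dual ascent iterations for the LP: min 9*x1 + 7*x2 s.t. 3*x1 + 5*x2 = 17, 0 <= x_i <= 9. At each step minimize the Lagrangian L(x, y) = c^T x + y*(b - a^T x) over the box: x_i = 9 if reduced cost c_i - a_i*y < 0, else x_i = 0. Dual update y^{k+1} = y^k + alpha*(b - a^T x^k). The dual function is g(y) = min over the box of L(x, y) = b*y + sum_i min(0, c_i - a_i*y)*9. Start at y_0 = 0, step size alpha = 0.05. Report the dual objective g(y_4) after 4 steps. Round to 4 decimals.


Dual ascent for LP: min 9*x1 + 7*x2, 3*x1 + 5*x2 = 17, 0 <= x_i <= 9
Step 1: y^k = 0.0, reduced costs: (9.0, 7.0)
  x^k = (0.0, 0.0), subgradient = b - a^T x = 17.0
  y^{k+1} = 0.0 + 0.05*17.0 = 0.85
Step 2: y^k = 0.85, reduced costs: (6.45, 2.75)
  x^k = (0.0, 0.0), subgradient = b - a^T x = 17.0
  y^{k+1} = 0.85 + 0.05*17.0 = 1.7
Step 3: y^k = 1.7, reduced costs: (3.9, -1.5)
  x^k = (0.0, 9.0), subgradient = b - a^T x = -28.0
  y^{k+1} = 1.7 + 0.05*-28.0 = 0.3
Step 4: y^k = 0.3, reduced costs: (8.1, 5.5)
  x^k = (0.0, 0.0), subgradient = b - a^T x = 17.0
  y^{k+1} = 0.3 + 0.05*17.0 = 1.15
Dual objective at y_4 = 1.15: reduced costs (5.55, 1.25), box minimizer x = (0.0, 0.0)
g(y_4) = b*y + (c1 - a1*y)*x1 + (c2 - a2*y)*x2 = 17*1.15 + 5.55*0.0 + 1.25*0.0 = 19.55 + 0.0 + 0.0 = 19.55


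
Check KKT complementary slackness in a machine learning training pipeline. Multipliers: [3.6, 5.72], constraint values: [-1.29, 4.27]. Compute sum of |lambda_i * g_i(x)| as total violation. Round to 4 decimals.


KKT complementary slackness check:
lambda_1 * g_1 = 3.6 * -1.29 = -4.644
lambda_2 * g_2 = 5.72 * 4.27 = 24.4244
Total violation = 4.644 + 24.4244 = 29.0684


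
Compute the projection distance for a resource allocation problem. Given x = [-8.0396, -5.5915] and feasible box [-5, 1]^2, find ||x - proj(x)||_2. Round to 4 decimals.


Project each component onto [-5, 1].
clip(-8.0396) = -5.0, clip(-5.5915) = -5.0
Projection = [-5.0, -5.0]
Squared diffs: [9.2392, 0.3499]
Distance = sqrt(9.5891) = 3.0966


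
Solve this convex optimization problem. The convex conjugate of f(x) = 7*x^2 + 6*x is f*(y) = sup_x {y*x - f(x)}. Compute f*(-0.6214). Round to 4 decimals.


f*(y) = sup_x {y*x - a*x^2 - b*x} = sup_x {(y-b)*x - a*x^2}
FOC: (y - b) - 2a*x = 0 => x* = (y - b)/(2a)
x* = (-0.6214 - 6)/(2*7) = -0.473
f*(-0.6214) = (y-b)^2/(4a) = (-0.6214 - 6)^2/(4*7)
= 43.8429/28 = 1.5658


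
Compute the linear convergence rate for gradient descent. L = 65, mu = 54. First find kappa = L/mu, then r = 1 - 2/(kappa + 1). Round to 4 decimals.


Step 1: Compute the condition number.
kappa = L/mu = 65/54 = 1.2037
Step 2: Compute the convergence rate.
r = 1 - 2/(kappa + 1) = 1 - 2*mu/(L + mu) = (L - mu)/(L + mu) = 11/119 = 0.0924


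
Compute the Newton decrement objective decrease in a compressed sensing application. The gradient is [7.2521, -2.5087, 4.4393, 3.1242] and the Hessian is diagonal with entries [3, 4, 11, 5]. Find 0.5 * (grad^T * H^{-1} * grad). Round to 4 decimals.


Step 1: H is diagonal, so H^(-1) * g = [2.4174, -0.6272, 0.4036, 0.6248].
Step 2: g^T H^(-1) g = sum_i g_i^2 / H_ii
  = (7.2521)^2/3 + (-2.5087)^2/4 + (4.4393)^2/11 + (3.1242)^2/5
  = 17.531 + 1.5734 + 1.7916 + 1.9521 = 22.8481
Step 3: Objective decrease = 0.5 * g^T H^(-1) g = 11.424
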